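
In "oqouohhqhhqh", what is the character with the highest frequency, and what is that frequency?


Input: 'oqouohhqhhqh'
Operation: tally each character
Counts: 'h':5, 'o':3, 'q':3, 'u':1
Maximum: 'h' appears 5 times


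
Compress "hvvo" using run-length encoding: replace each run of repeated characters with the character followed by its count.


Input: 'hvvo'
Operation: identify consecutive runs
Runs: 'h' -> h1, 'vv' -> v2, 'o' -> o1
Encoded: h1v2o1


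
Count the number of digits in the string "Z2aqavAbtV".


Input string: 'Z2aqavAbtV'
Operation: count digit characters (0-9)
Scan: 'Z', '2'(digit), 'a', 'q', 'a', 'v', 'A', 'b', 't', 'V'
Digits found: 1
Result: 1


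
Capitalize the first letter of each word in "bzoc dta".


Input string: 'bzoc dta'
Operation: capitalize first letter of each word
Word transformations: 'bzoc'->'Bzoc', 'dta'->'Dta'
Result: Bzoc Dta


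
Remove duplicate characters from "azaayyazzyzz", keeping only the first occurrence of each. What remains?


Input: 'azaayyazzyzz'
Operation: keep first occurrence of each character
Scan: s[0]='a' new -> keep; s[1]='z' new -> keep; s[2]='a' seen -> skip; s[3]='a' seen -> skip; s[4]='y' new -> keep; s[5]='y' seen -> skip; s[6]='a' seen -> skip; s[7]='z' seen -> skip; s[8]='z' seen -> skip; s[9]='y' seen -> skip; s[10]='z' seen -> skip; s[11]='z' seen -> skip
Result: azy


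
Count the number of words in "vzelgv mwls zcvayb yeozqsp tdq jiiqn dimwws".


Input string: 'vzelgv mwls zcvayb yeozqsp tdq jiiqn dimwws'
Operation: split by spaces
Words found: 'vzelgv', 'mwls', 'zcvayb', 'yeozqsp', 'tdq', 'jiiqn', 'dimwws'
Word count: 7


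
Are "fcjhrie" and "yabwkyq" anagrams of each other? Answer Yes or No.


String 1: 'fcjhrie' -> sorted: 'cefhijr'
String 2: 'yabwkyq' -> sorted: 'abkqwyy'
Compare sorted forms: 'cefhijr' != 'abkqwyy'
Anagram: No


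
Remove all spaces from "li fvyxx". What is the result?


Input string: 'li fvyxx'
Operation: remove all spaces
Words: 'li', 'fvyxx'
Join without spaces: lifvyxx


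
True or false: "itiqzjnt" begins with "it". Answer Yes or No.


Input string: 'itiqzjnt'
Prefix to check: 'it'
First 2 characters of input: 'it'
Match: True
Result: Yes


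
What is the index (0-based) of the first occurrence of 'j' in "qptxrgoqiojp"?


Input string: 'qptxrgoqiojp'
Target: 'j'
Scanning left to right: s[0]='q', s[1]='p', s[2]='t', s[3]='x', s[4]='r', s[5]='g', s[6]='o', s[7]='q', s[8]='i', s[9]='o', s[10]='j'
First match at index: 10


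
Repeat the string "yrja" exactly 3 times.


Input string: 'yrja'
Operation: repeat 3 times
Concatenation: 'yrja' + 'yrja' + 'yrja'
Result: yrjayrjayrja


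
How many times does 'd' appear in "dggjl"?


Input string: 'dggjl'
Target character: 'd'
Scan each position: s[0]='d'
Matches found at indices: 0
Total: 1


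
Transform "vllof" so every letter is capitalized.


Input string: 'vllof'
Operation: convert each letter to uppercase
Mapping: 'v'->'V', 'l'->'L', 'l'->'L', 'o'->'O', 'f'->'F'
Result: VLLOF


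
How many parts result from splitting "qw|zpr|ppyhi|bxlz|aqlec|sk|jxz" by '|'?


Input string: 'qw|zpr|ppyhi|bxlz|aqlec|sk|jxz'
Delimiter: '|'
Split result: 'qw', 'zpr', 'ppyhi', 'bxlz', 'aqlec', 'sk', 'jxz'
Number of parts: 7


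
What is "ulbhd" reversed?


Input string: 'ulbhd'
Operation: reverse character order
Original order: 'u' -> 'l' -> 'b' -> 'h' -> 'd'
Reversed order: 'd' -> 'h' -> 'b' -> 'l' -> 'u'
Result: dhblu


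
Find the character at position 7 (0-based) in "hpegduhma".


Input string: 'hpegduhma'
Operation: get character at index 7
Index mapping: s[0]='h', s[1]='p', s[2]='e', s[3]='g', s[4]='d', s[5]='u', s[6]='h', s[7]='m'
Result: 'm'


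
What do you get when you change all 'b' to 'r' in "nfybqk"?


Input string: 'nfybqk'
Operation: replace 'b' with 'r'
Positions of 'b': 3
After replacement: nfyrqk


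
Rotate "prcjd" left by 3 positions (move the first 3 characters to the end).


Input: 'prcjd', shift = 3
Operation: split at index 3 and swap parts
Front part s[0:3] = 'prc'
Back part s[3:] = 'jd'
Rotated = back + front = 'jd' + 'prc'
Result: jdprc


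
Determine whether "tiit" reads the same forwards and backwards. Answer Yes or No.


Input string: 'tiit'
Reversed: 'tiit'
Compare pairs: s[0]='t' vs s[3]='t' (match), s[1]='i' vs s[2]='i' (match)
Palindrome: Yes


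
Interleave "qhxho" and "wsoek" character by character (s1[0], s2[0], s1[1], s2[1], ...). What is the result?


String 1: 'qhxho'
String 2: 'wsoek'
Operation: alternate characters
Pairs: 'q'+'w', 'h'+'s', 'x'+'o', 'h'+'e', 'o'+'k'
Result: qwhsxoheok


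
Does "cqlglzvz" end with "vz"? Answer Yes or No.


Input string: 'cqlglzvz'
Suffix to check: 'vz'
Last 2 characters of input: 'vz'
Match: True
Result: Yes


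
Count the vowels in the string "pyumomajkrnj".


Input string: 'pyumomajkrnj'
Operation: count vowels (a, e, i, o, u)
Scan: s[0]='p', s[1]='y', s[2]='u' (vowel), s[3]='m', s[4]='o' (vowel), s[5]='m', s[6]='a' (vowel), s[7]='j', s[8]='k', s[9]='r', s[10]='n', s[11]='j'
Vowels found: 3
Result: 3


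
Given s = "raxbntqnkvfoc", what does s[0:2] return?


Input string: 'raxbntqnkvfoc'
Operation: slice [0:2]
Extract characters: s[0]='r', s[1]='a'
Result: ra


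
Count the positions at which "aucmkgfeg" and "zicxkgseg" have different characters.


String 1: 'aucmkgfeg'
String 2: 'zicxkgseg'
Compare each position: pos 0: 'a'!='z', pos 1: 'u'!='i', pos 2: 'c'=='c', pos 3: 'm'!='x', pos 4: 'k'=='k', pos 5: 'g'=='g', pos 6: 'f'!='s', pos 7: 'e'=='e', pos 8: 'g'=='g'
Differing positions: 4
Hamming distance: 4


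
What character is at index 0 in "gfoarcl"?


Input string: 'gfoarcl'
Operation: get character at index 0
Index mapping: s[0]='g'
Result: 'g'


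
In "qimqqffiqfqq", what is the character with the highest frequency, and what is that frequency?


Input: 'qimqqffiqfqq'
Operation: tally each character
Counts: 'f':3, 'i':2, 'm':1, 'q':6
Maximum: 'q' appears 6 times


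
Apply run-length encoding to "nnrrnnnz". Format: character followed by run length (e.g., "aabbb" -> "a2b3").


Input: 'nnrrnnnz'
Operation: identify consecutive runs
Runs: 'nn' -> n2, 'rr' -> r2, 'nnn' -> n3, 'z' -> z1
Encoded: n2r2n3z1


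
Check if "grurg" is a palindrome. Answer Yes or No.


Input string: 'grurg'
Reversed: 'grurg'
Compare pairs: s[0]='g' vs s[4]='g' (match), s[1]='r' vs s[3]='r' (match)
Palindrome: Yes


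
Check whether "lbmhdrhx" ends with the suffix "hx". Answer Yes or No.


Input string: 'lbmhdrhx'
Suffix to check: 'hx'
Last 2 characters of input: 'hx'
Match: True
Result: Yes


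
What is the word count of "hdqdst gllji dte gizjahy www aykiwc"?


Input string: 'hdqdst gllji dte gizjahy www aykiwc'
Operation: split by spaces
Words found: 'hdqdst', 'gllji', 'dte', 'gizjahy', 'www', 'aykiwc'
Word count: 6


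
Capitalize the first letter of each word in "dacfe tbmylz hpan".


Input string: 'dacfe tbmylz hpan'
Operation: capitalize first letter of each word
Word transformations: 'dacfe'->'Dacfe', 'tbmylz'->'Tbmylz', 'hpan'->'Hpan'
Result: Dacfe Tbmylz Hpan


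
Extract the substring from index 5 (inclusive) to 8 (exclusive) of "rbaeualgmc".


Input string: 'rbaeualgmc'
Operation: slice [5:8]
Extract characters: s[5]='a', s[6]='l', s[7]='g'
Result: alg


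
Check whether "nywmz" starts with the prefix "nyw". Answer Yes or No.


Input string: 'nywmz'
Prefix to check: 'nyw'
First 3 characters of input: 'nyw'
Match: True
Result: Yes


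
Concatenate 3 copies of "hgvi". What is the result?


Input string: 'hgvi'
Operation: repeat 3 times
Concatenation: 'hgvi' + 'hgvi' + 'hgvi'
Result: hgvihgvihgvi


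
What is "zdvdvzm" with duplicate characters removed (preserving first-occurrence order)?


Input: 'zdvdvzm'
Operation: keep first occurrence of each character
Scan: s[0]='z' new -> keep; s[1]='d' new -> keep; s[2]='v' new -> keep; s[3]='d' seen -> skip; s[4]='v' seen -> skip; s[5]='z' seen -> skip; s[6]='m' new -> keep
Result: zdvm


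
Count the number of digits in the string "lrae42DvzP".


Input string: 'lrae42DvzP'
Operation: count digit characters (0-9)
Scan: 'l', 'r', 'a', 'e', '4'(digit), '2'(digit), 'D', 'v', 'z', 'P'
Digits found: 2
Result: 2


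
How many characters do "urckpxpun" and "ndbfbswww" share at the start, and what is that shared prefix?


String 1: 'urckpxpun'
String 2: 'ndbfbswww'
Compare position by position:
pos 0: 'u' vs 'n' differ -> stop
Longest common prefix: "" (length 0)


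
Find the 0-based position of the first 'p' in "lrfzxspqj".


Input string: 'lrfzxspqj'
Target: 'p'
Scanning left to right: s[0]='l', s[1]='r', s[2]='f', s[3]='z', s[4]='x', s[5]='s', s[6]='p'
First match at index: 6


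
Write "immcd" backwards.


Input string: 'immcd'
Operation: reverse character order
Original order: 'i' -> 'm' -> 'm' -> 'c' -> 'd'
Reversed order: 'd' -> 'c' -> 'm' -> 'm' -> 'i'
Result: dcmmi


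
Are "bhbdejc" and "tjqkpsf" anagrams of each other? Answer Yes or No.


String 1: 'bhbdejc' -> sorted: 'bbcdehj'
String 2: 'tjqkpsf' -> sorted: 'fjkpqst'
Compare sorted forms: 'bbcdehj' != 'fjkpqst'
Anagram: No


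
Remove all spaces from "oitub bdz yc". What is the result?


Input string: 'oitub bdz yc'
Operation: remove all spaces
Words: 'oitub', 'bdz', 'yc'
Join without spaces: oitubbdzyc


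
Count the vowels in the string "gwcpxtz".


Input string: 'gwcpxtz'
Operation: count vowels (a, e, i, o, u)
Scan: s[0]='g', s[1]='w', s[2]='c', s[3]='p', s[4]='x', s[5]='t', s[6]='z'
Vowels found: 0
Result: 0


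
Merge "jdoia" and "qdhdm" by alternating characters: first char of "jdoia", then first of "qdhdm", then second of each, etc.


String 1: 'jdoia'
String 2: 'qdhdm'
Operation: alternate characters
Pairs: 'j'+'q', 'd'+'d', 'o'+'h', 'i'+'d', 'a'+'m'
Result: jqddohidam


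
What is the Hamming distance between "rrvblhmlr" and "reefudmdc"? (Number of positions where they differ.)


String 1: 'rrvblhmlr'
String 2: 'reefudmdc'
Compare each position: pos 0: 'r'=='r', pos 1: 'r'!='e', pos 2: 'v'!='e', pos 3: 'b'!='f', pos 4: 'l'!='u', pos 5: 'h'!='d', pos 6: 'm'=='m', pos 7: 'l'!='d', pos 8: 'r'!='c'
Differing positions: 7
Hamming distance: 7


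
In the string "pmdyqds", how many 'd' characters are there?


Input string: 'pmdyqds'
Target character: 'd'
Scan each position: s[2]='d', s[5]='d'
Matches found at indices: 2, 5
Total: 2


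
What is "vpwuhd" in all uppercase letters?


Input string: 'vpwuhd'
Operation: convert each letter to uppercase
Mapping: 'v'->'V', 'p'->'P', 'w'->'W', 'u'->'U', 'h'->'H', 'd'->'D'
Result: VPWUHD


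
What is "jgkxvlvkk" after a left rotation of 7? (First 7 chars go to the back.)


Input: 'jgkxvlvkk', shift = 7
Operation: split at index 7 and swap parts
Front part s[0:7] = 'jgkxvlv'
Back part s[7:] = 'kk'
Rotated = back + front = 'kk' + 'jgkxvlv'
Result: kkjgkxvlv


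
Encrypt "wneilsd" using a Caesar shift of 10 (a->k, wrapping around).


Input: 'wneilsd', shift = 10
Operation: for each letter, (position + 10) mod 26
Mapping: 'w'(22+10=32, 32 mod 26=6)->'g', 'n'(13+10=23)->'x', 'e'(4+10=14)->'o', 'i'(8+10=18)->'s', 'l'(11+10=21)->'v', 's'(18+10=28, 28 mod 26=2)->'c', 'd'(3+10=13)->'n'
Result: gxosvcn


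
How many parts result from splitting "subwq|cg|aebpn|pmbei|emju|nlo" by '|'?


Input string: 'subwq|cg|aebpn|pmbei|emju|nlo'
Delimiter: '|'
Split result: 'subwq', 'cg', 'aebpn', 'pmbei', 'emju', 'nlo'
Number of parts: 6


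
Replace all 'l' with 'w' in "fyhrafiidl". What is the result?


Input string: 'fyhrafiidl'
Operation: replace 'l' with 'w'
Positions of 'l': 9
After replacement: fyhrafiidw


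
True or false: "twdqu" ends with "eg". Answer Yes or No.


Input string: 'twdqu'
Suffix to check: 'eg'
Last 2 characters of input: 'qu'
Match: False
Result: No


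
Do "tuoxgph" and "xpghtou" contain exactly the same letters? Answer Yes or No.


String 1: 'tuoxgph' -> sorted: 'ghoptux'
String 2: 'xpghtou' -> sorted: 'ghoptux'
Compare sorted forms: 'ghoptux' == 'ghoptux'
Anagram: Yes


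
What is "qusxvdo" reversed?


Input string: 'qusxvdo'
Operation: reverse character order
Original order: 'q' -> 'u' -> 's' -> 'x' -> 'v' -> 'd' -> 'o'
Reversed order: 'o' -> 'd' -> 'v' -> 'x' -> 's' -> 'u' -> 'q'
Result: odvxsuq


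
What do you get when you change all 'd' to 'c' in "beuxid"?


Input string: 'beuxid'
Operation: replace 'd' with 'c'
Positions of 'd': 5
After replacement: beuxic


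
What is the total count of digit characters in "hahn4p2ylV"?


Input string: 'hahn4p2ylV'
Operation: count digit characters (0-9)
Scan: 'h', 'a', 'h', 'n', '4'(digit), 'p', '2'(digit), 'y', 'l', 'V'
Digits found: 2
Result: 2


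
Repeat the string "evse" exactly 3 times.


Input string: 'evse'
Operation: repeat 3 times
Concatenation: 'evse' + 'evse' + 'evse'
Result: evseevseevse


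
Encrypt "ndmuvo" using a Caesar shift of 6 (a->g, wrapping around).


Input: 'ndmuvo', shift = 6
Operation: for each letter, (position + 6) mod 26
Mapping: 'n'(13+6=19)->'t', 'd'(3+6=9)->'j', 'm'(12+6=18)->'s', 'u'(20+6=26, 26 mod 26=0)->'a', 'v'(21+6=27, 27 mod 26=1)->'b', 'o'(14+6=20)->'u'
Result: tjsabu


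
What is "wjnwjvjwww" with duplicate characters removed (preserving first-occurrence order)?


Input: 'wjnwjvjwww'
Operation: keep first occurrence of each character
Scan: s[0]='w' new -> keep; s[1]='j' new -> keep; s[2]='n' new -> keep; s[3]='w' seen -> skip; s[4]='j' seen -> skip; s[5]='v' new -> keep; s[6]='j' seen -> skip; s[7]='w' seen -> skip; s[8]='w' seen -> skip; s[9]='w' seen -> skip
Result: wjnv


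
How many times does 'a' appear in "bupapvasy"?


Input string: 'bupapvasy'
Target character: 'a'
Scan each position: s[3]='a', s[6]='a'
Matches found at indices: 3, 6
Total: 2


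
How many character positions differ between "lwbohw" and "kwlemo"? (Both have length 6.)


String 1: 'lwbohw'
String 2: 'kwlemo'
Compare each position: pos 0: 'l'!='k', pos 1: 'w'=='w', pos 2: 'b'!='l', pos 3: 'o'!='e', pos 4: 'h'!='m', pos 5: 'w'!='o'
Differing positions: 5
Hamming distance: 5


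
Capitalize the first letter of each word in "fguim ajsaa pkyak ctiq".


Input string: 'fguim ajsaa pkyak ctiq'
Operation: capitalize first letter of each word
Word transformations: 'fguim'->'Fguim', 'ajsaa'->'Ajsaa', 'pkyak'->'Pkyak', 'ctiq'->'Ctiq'
Result: Fguim Ajsaa Pkyak Ctiq


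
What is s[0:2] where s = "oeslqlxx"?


Input string: 'oeslqlxx'
Operation: slice [0:2]
Extract characters: s[0]='o', s[1]='e'
Result: oe


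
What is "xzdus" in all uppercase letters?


Input string: 'xzdus'
Operation: convert each letter to uppercase
Mapping: 'x'->'X', 'z'->'Z', 'd'->'D', 'u'->'U', 's'->'S'
Result: XZDUS


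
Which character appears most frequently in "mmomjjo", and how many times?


Input: 'mmomjjo'
Operation: tally each character
Counts: 'j':2, 'm':3, 'o':2
Maximum: 'm' appears 3 times


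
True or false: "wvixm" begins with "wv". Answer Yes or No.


Input string: 'wvixm'
Prefix to check: 'wv'
First 2 characters of input: 'wv'
Match: True
Result: Yes


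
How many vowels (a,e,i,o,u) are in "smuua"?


Input string: 'smuua'
Operation: count vowels (a, e, i, o, u)
Scan: s[0]='s', s[1]='m', s[2]='u' (vowel), s[3]='u' (vowel), s[4]='a' (vowel)
Vowels found: 3
Result: 3


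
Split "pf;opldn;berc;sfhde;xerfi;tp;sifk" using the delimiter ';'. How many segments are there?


Input string: 'pf;opldn;berc;sfhde;xerfi;tp;sifk'
Delimiter: ';'
Split result: 'pf', 'opldn', 'berc', 'sfhde', 'xerfi', 'tp', 'sifk'
Number of parts: 7


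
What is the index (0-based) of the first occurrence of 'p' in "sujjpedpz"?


Input string: 'sujjpedpz'
Target: 'p'
Scanning left to right: s[0]='s', s[1]='u', s[2]='j', s[3]='j', s[4]='p'
First match at index: 4


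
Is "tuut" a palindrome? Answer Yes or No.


Input string: 'tuut'
Reversed: 'tuut'
Compare pairs: s[0]='t' vs s[3]='t' (match), s[1]='u' vs s[2]='u' (match)
Palindrome: Yes


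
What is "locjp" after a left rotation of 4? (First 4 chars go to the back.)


Input: 'locjp', shift = 4
Operation: split at index 4 and swap parts
Front part s[0:4] = 'locj'
Back part s[4:] = 'p'
Rotated = back + front = 'p' + 'locj'
Result: plocj


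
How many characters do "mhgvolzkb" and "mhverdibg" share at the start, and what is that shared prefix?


String 1: 'mhgvolzkb'
String 2: 'mhverdibg'
Compare position by position:
pos 0: 'm' vs 'm' match
pos 1: 'h' vs 'h' match
pos 2: 'g' vs 'v' differ -> stop
Longest common prefix: "mh" (length 2)


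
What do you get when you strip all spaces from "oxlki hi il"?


Input string: 'oxlki hi il'
Operation: remove all spaces
Words: 'oxlki', 'hi', 'il'
Join without spaces: oxlkihiil


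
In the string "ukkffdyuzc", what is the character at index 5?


Input string: 'ukkffdyuzc'
Operation: get character at index 5
Index mapping: s[0]='u', s[1]='k', s[2]='k', s[3]='f', s[4]='f', s[5]='d'
Result: 'd'


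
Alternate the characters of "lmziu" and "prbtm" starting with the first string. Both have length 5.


String 1: 'lmziu'
String 2: 'prbtm'
Operation: alternate characters
Pairs: 'l'+'p', 'm'+'r', 'z'+'b', 'i'+'t', 'u'+'m'
Result: lpmrzbitum


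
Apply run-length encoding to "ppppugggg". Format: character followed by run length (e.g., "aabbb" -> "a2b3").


Input: 'ppppugggg'
Operation: identify consecutive runs
Runs: 'pppp' -> p4, 'u' -> u1, 'gggg' -> g4
Encoded: p4u1g4


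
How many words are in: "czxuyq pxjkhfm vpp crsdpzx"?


Input string: 'czxuyq pxjkhfm vpp crsdpzx'
Operation: split by spaces
Words found: 'czxuyq', 'pxjkhfm', 'vpp', 'crsdpzx'
Word count: 4


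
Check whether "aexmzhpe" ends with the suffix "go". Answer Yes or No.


Input string: 'aexmzhpe'
Suffix to check: 'go'
Last 2 characters of input: 'pe'
Match: False
Result: No


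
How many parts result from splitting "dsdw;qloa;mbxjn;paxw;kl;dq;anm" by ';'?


Input string: 'dsdw;qloa;mbxjn;paxw;kl;dq;anm'
Delimiter: ';'
Split result: 'dsdw', 'qloa', 'mbxjn', 'paxw', 'kl', 'dq', 'anm'
Number of parts: 7


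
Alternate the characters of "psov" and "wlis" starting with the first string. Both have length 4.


String 1: 'psov'
String 2: 'wlis'
Operation: alternate characters
Pairs: 'p'+'w', 's'+'l', 'o'+'i', 'v'+'s'
Result: pwsloivs


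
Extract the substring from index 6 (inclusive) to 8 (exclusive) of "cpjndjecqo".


Input string: 'cpjndjecqo'
Operation: slice [6:8]
Extract characters: s[6]='e', s[7]='c'
Result: ec


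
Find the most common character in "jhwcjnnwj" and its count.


Input: 'jhwcjnnwj'
Operation: tally each character
Counts: 'c':1, 'h':1, 'j':3, 'n':2, 'w':2
Maximum: 'j' appears 3 times


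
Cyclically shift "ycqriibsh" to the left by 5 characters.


Input: 'ycqriibsh', shift = 5
Operation: split at index 5 and swap parts
Front part s[0:5] = 'ycqri'
Back part s[5:] = 'ibsh'
Rotated = back + front = 'ibsh' + 'ycqri'
Result: ibshycqri


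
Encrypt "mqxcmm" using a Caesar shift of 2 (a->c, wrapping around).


Input: 'mqxcmm', shift = 2
Operation: for each letter, (position + 2) mod 26
Mapping: 'm'(12+2=14)->'o', 'q'(16+2=18)->'s', 'x'(23+2=25)->'z', 'c'(2+2=4)->'e', 'm'(12+2=14)->'o', 'm'(12+2=14)->'o'
Result: oszeoo


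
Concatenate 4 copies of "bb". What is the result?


Input string: 'bb'
Operation: repeat 4 times
Concatenation: 'bb' + 'bb' + 'bb' + 'bb'
Result: bbbbbbbb


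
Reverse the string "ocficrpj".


Input string: 'ocficrpj'
Operation: reverse character order
Original order: 'o' -> 'c' -> 'f' -> 'i' -> 'c' -> 'r' -> 'p' -> 'j'
Reversed order: 'j' -> 'p' -> 'r' -> 'c' -> 'i' -> 'f' -> 'c' -> 'o'
Result: jprcifco


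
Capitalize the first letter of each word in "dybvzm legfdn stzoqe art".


Input string: 'dybvzm legfdn stzoqe art'
Operation: capitalize first letter of each word
Word transformations: 'dybvzm'->'Dybvzm', 'legfdn'->'Legfdn', 'stzoqe'->'Stzoqe', 'art'->'Art'
Result: Dybvzm Legfdn Stzoqe Art


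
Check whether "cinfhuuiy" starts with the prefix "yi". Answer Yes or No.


Input string: 'cinfhuuiy'
Prefix to check: 'yi'
First 2 characters of input: 'ci'
Match: False
Result: No


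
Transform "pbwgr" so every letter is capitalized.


Input string: 'pbwgr'
Operation: convert each letter to uppercase
Mapping: 'p'->'P', 'b'->'B', 'w'->'W', 'g'->'G', 'r'->'R'
Result: PBWGR


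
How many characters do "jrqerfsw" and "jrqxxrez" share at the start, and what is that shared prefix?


String 1: 'jrqerfsw'
String 2: 'jrqxxrez'
Compare position by position:
pos 0: 'j' vs 'j' match
pos 1: 'r' vs 'r' match
pos 2: 'q' vs 'q' match
pos 3: 'e' vs 'x' differ -> stop
Longest common prefix: "jrq" (length 3)


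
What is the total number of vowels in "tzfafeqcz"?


Input string: 'tzfafeqcz'
Operation: count vowels (a, e, i, o, u)
Scan: s[0]='t', s[1]='z', s[2]='f', s[3]='a' (vowel), s[4]='f', s[5]='e' (vowel), s[6]='q', s[7]='c', s[8]='z'
Vowels found: 2
Result: 2


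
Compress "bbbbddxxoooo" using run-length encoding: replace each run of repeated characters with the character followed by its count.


Input: 'bbbbddxxoooo'
Operation: identify consecutive runs
Runs: 'bbbb' -> b4, 'dd' -> d2, 'xx' -> x2, 'oooo' -> o4
Encoded: b4d2x2o4


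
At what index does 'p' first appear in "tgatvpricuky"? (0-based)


Input string: 'tgatvpricuky'
Target: 'p'
Scanning left to right: s[0]='t', s[1]='g', s[2]='a', s[3]='t', s[4]='v', s[5]='p'
First match at index: 5


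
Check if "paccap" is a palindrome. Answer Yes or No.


Input string: 'paccap'
Reversed: 'paccap'
Compare pairs: s[0]='p' vs s[5]='p' (match), s[1]='a' vs s[4]='a' (match), s[2]='c' vs s[3]='c' (match)
Palindrome: Yes


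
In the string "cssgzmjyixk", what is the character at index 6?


Input string: 'cssgzmjyixk'
Operation: get character at index 6
Index mapping: s[0]='c', s[1]='s', s[2]='s', s[3]='g', s[4]='z', s[5]='m', s[6]='j'
Result: 'j'


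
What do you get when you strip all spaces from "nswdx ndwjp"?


Input string: 'nswdx ndwjp'
Operation: remove all spaces
Words: 'nswdx', 'ndwjp'
Join without spaces: nswdxndwjp


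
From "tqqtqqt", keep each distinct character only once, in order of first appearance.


Input: 'tqqtqqt'
Operation: keep first occurrence of each character
Scan: s[0]='t' new -> keep; s[1]='q' new -> keep; s[2]='q' seen -> skip; s[3]='t' seen -> skip; s[4]='q' seen -> skip; s[5]='q' seen -> skip; s[6]='t' seen -> skip
Result: tq


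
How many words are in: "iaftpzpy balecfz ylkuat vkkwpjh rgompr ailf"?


Input string: 'iaftpzpy balecfz ylkuat vkkwpjh rgompr ailf'
Operation: split by spaces
Words found: 'iaftpzpy', 'balecfz', 'ylkuat', 'vkkwpjh', 'rgompr', 'ailf'
Word count: 6


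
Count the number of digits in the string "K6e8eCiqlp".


Input string: 'K6e8eCiqlp'
Operation: count digit characters (0-9)
Scan: 'K', '6'(digit), 'e', '8'(digit), 'e', 'C', 'i', 'q', 'l', 'p'
Digits found: 2
Result: 2


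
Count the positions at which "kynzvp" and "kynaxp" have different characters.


String 1: 'kynzvp'
String 2: 'kynaxp'
Compare each position: pos 0: 'k'=='k', pos 1: 'y'=='y', pos 2: 'n'=='n', pos 3: 'z'!='a', pos 4: 'v'!='x', pos 5: 'p'=='p'
Differing positions: 2
Hamming distance: 2


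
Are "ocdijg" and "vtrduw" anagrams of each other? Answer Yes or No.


String 1: 'ocdijg' -> sorted: 'cdgijo'
String 2: 'vtrduw' -> sorted: 'drtuvw'
Compare sorted forms: 'cdgijo' != 'drtuvw'
Anagram: No


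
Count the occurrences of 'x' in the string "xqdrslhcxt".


Input string: 'xqdrslhcxt'
Target character: 'x'
Scan each position: s[0]='x', s[8]='x'
Matches found at indices: 0, 8
Total: 2


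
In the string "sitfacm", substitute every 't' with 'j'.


Input string: 'sitfacm'
Operation: replace 't' with 'j'
Positions of 't': 2
After replacement: sijfacm


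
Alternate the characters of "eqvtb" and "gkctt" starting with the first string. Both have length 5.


String 1: 'eqvtb'
String 2: 'gkctt'
Operation: alternate characters
Pairs: 'e'+'g', 'q'+'k', 'v'+'c', 't'+'t', 'b'+'t'
Result: egqkvcttbt


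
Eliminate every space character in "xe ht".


Input string: 'xe ht'
Operation: remove all spaces
Words: 'xe', 'ht'
Join without spaces: xeht


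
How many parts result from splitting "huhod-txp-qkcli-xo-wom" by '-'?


Input string: 'huhod-txp-qkcli-xo-wom'
Delimiter: '-'
Split result: 'huhod', 'txp', 'qkcli', 'xo', 'wom'
Number of parts: 5


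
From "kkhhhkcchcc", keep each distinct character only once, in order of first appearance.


Input: 'kkhhhkcchcc'
Operation: keep first occurrence of each character
Scan: s[0]='k' new -> keep; s[1]='k' seen -> skip; s[2]='h' new -> keep; s[3]='h' seen -> skip; s[4]='h' seen -> skip; s[5]='k' seen -> skip; s[6]='c' new -> keep; s[7]='c' seen -> skip; s[8]='h' seen -> skip; s[9]='c' seen -> skip; s[10]='c' seen -> skip
Result: khc


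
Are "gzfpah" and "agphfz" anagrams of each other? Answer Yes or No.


String 1: 'gzfpah' -> sorted: 'afghpz'
String 2: 'agphfz' -> sorted: 'afghpz'
Compare sorted forms: 'afghpz' == 'afghpz'
Anagram: Yes


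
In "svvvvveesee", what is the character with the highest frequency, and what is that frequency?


Input: 'svvvvveesee'
Operation: tally each character
Counts: 'e':4, 's':2, 'v':5
Maximum: 'v' appears 5 times


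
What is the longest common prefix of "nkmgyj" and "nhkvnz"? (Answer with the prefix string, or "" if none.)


String 1: 'nkmgyj'
String 2: 'nhkvnz'
Compare position by position:
pos 0: 'n' vs 'n' match
pos 1: 'k' vs 'h' differ -> stop
Longest common prefix: "n" (length 1)


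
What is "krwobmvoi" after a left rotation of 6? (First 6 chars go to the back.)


Input: 'krwobmvoi', shift = 6
Operation: split at index 6 and swap parts
Front part s[0:6] = 'krwobm'
Back part s[6:] = 'voi'
Rotated = back + front = 'voi' + 'krwobm'
Result: voikrwobm


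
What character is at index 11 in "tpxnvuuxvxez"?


Input string: 'tpxnvuuxvxez'
Operation: get character at index 11
Index mapping: s[0]='t', s[1]='p', s[2]='x', s[3]='n', s[4]='v', s[5]='u', s[6]='u', s[7]='x', s[8]='v', s[9]='x', s[10]='e', s[11]='z'
Result: 'z'


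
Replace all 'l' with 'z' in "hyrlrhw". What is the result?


Input string: 'hyrlrhw'
Operation: replace 'l' with 'z'
Positions of 'l': 3
After replacement: hyrzrhw


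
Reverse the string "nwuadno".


Input string: 'nwuadno'
Operation: reverse character order
Original order: 'n' -> 'w' -> 'u' -> 'a' -> 'd' -> 'n' -> 'o'
Reversed order: 'o' -> 'n' -> 'd' -> 'a' -> 'u' -> 'w' -> 'n'
Result: ondauwn


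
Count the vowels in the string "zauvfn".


Input string: 'zauvfn'
Operation: count vowels (a, e, i, o, u)
Scan: s[0]='z', s[1]='a' (vowel), s[2]='u' (vowel), s[3]='v', s[4]='f', s[5]='n'
Vowels found: 2
Result: 2


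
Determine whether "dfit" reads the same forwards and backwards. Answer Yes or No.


Input string: 'dfit'
Reversed: 'tifd'
Compare pairs: s[0]='d' vs s[3]='t' (mismatch), s[1]='f' vs s[2]='i' (mismatch)
Palindrome: No


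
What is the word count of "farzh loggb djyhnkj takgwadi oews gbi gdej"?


Input string: 'farzh loggb djyhnkj takgwadi oews gbi gdej'
Operation: split by spaces
Words found: 'farzh', 'loggb', 'djyhnkj', 'takgwadi', 'oews', 'gbi', 'gdej'
Word count: 7


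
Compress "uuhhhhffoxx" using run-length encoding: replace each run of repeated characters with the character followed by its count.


Input: 'uuhhhhffoxx'
Operation: identify consecutive runs
Runs: 'uu' -> u2, 'hhhh' -> h4, 'ff' -> f2, 'o' -> o1, 'xx' -> x2
Encoded: u2h4f2o1x2


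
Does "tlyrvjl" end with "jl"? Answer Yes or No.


Input string: 'tlyrvjl'
Suffix to check: 'jl'
Last 2 characters of input: 'jl'
Match: True
Result: Yes


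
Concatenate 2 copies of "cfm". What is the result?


Input string: 'cfm'
Operation: repeat 2 times
Concatenation: 'cfm' + 'cfm'
Result: cfmcfm


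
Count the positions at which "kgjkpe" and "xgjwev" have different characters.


String 1: 'kgjkpe'
String 2: 'xgjwev'
Compare each position: pos 0: 'k'!='x', pos 1: 'g'=='g', pos 2: 'j'=='j', pos 3: 'k'!='w', pos 4: 'p'!='e', pos 5: 'e'!='v'
Differing positions: 4
Hamming distance: 4


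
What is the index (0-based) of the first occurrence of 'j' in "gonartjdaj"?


Input string: 'gonartjdaj'
Target: 'j'
Scanning left to right: s[0]='g', s[1]='o', s[2]='n', s[3]='a', s[4]='r', s[5]='t', s[6]='j'
First match at index: 6


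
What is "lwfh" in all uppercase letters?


Input string: 'lwfh'
Operation: convert each letter to uppercase
Mapping: 'l'->'L', 'w'->'W', 'f'->'F', 'h'->'H'
Result: LWFH


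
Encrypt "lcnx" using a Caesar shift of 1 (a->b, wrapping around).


Input: 'lcnx', shift = 1
Operation: for each letter, (position + 1) mod 26
Mapping: 'l'(11+1=12)->'m', 'c'(2+1=3)->'d', 'n'(13+1=14)->'o', 'x'(23+1=24)->'y'
Result: mdoy


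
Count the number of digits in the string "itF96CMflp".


Input string: 'itF96CMflp'
Operation: count digit characters (0-9)
Scan: 'i', 't', 'F', '9'(digit), '6'(digit), 'C', 'M', 'f', 'l', 'p'
Digits found: 2
Result: 2


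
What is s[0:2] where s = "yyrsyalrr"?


Input string: 'yyrsyalrr'
Operation: slice [0:2]
Extract characters: s[0]='y', s[1]='y'
Result: yy


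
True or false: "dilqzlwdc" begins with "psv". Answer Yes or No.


Input string: 'dilqzlwdc'
Prefix to check: 'psv'
First 3 characters of input: 'dil'
Match: False
Result: No


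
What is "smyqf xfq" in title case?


Input string: 'smyqf xfq'
Operation: capitalize first letter of each word
Word transformations: 'smyqf'->'Smyqf', 'xfq'->'Xfq'
Result: Smyqf Xfq


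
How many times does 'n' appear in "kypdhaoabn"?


Input string: 'kypdhaoabn'
Target character: 'n'
Scan each position: s[9]='n'
Matches found at indices: 9
Total: 1


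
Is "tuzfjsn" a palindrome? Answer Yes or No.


Input string: 'tuzfjsn'
Reversed: 'nsjfzut'
Compare pairs: s[0]='t' vs s[6]='n' (mismatch), s[1]='u' vs s[5]='s' (mismatch), s[2]='z' vs s[4]='j' (mismatch)
Palindrome: No


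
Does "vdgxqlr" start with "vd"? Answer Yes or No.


Input string: 'vdgxqlr'
Prefix to check: 'vd'
First 2 characters of input: 'vd'
Match: True
Result: Yes


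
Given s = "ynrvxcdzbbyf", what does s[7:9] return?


Input string: 'ynrvxcdzbbyf'
Operation: slice [7:9]
Extract characters: s[7]='z', s[8]='b'
Result: zb


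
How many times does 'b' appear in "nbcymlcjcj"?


Input string: 'nbcymlcjcj'
Target character: 'b'
Scan each position: s[1]='b'
Matches found at indices: 1
Total: 1


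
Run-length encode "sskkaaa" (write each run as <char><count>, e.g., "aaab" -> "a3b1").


Input: 'sskkaaa'
Operation: identify consecutive runs
Runs: 'ss' -> s2, 'kk' -> k2, 'aaa' -> a3
Encoded: s2k2a3


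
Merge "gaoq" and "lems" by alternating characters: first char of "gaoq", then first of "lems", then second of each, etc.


String 1: 'gaoq'
String 2: 'lems'
Operation: alternate characters
Pairs: 'g'+'l', 'a'+'e', 'o'+'m', 'q'+'s'
Result: glaeomqs


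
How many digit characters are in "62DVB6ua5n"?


Input string: '62DVB6ua5n'
Operation: count digit characters (0-9)
Scan: '6'(digit), '2'(digit), 'D', 'V', 'B', '6'(digit), 'u', 'a', '5'(digit), 'n'
Digits found: 4
Result: 4


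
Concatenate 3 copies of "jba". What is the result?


Input string: 'jba'
Operation: repeat 3 times
Concatenation: 'jba' + 'jba' + 'jba'
Result: jbajbajba


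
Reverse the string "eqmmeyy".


Input string: 'eqmmeyy'
Operation: reverse character order
Original order: 'e' -> 'q' -> 'm' -> 'm' -> 'e' -> 'y' -> 'y'
Reversed order: 'y' -> 'y' -> 'e' -> 'm' -> 'm' -> 'q' -> 'e'
Result: yyemmqe


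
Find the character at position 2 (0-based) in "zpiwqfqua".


Input string: 'zpiwqfqua'
Operation: get character at index 2
Index mapping: s[0]='z', s[1]='p', s[2]='i'
Result: 'i'


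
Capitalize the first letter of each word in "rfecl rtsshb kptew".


Input string: 'rfecl rtsshb kptew'
Operation: capitalize first letter of each word
Word transformations: 'rfecl'->'Rfecl', 'rtsshb'->'Rtsshb', 'kptew'->'Kptew'
Result: Rfecl Rtsshb Kptew


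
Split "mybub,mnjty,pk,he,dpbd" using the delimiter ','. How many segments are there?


Input string: 'mybub,mnjty,pk,he,dpbd'
Delimiter: ','
Split result: 'mybub', 'mnjty', 'pk', 'he', 'dpbd'
Number of parts: 5


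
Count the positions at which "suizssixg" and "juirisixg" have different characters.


String 1: 'suizssixg'
String 2: 'juirisixg'
Compare each position: pos 0: 's'!='j', pos 1: 'u'=='u', pos 2: 'i'=='i', pos 3: 'z'!='r', pos 4: 's'!='i', pos 5: 's'=='s', pos 6: 'i'=='i', pos 7: 'x'=='x', pos 8: 'g'=='g'
Differing positions: 3
Hamming distance: 3


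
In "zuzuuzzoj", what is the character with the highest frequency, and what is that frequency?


Input: 'zuzuuzzoj'
Operation: tally each character
Counts: 'j':1, 'o':1, 'u':3, 'z':4
Maximum: 'z' appears 4 times


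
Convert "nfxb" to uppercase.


Input string: 'nfxb'
Operation: convert each letter to uppercase
Mapping: 'n'->'N', 'f'->'F', 'x'->'X', 'b'->'B'
Result: NFXB


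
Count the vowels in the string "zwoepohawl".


Input string: 'zwoepohawl'
Operation: count vowels (a, e, i, o, u)
Scan: s[0]='z', s[1]='w', s[2]='o' (vowel), s[3]='e' (vowel), s[4]='p', s[5]='o' (vowel), s[6]='h', s[7]='a' (vowel), s[8]='w', s[9]='l'
Vowels found: 4
Result: 4


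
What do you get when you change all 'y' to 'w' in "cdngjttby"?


Input string: 'cdngjttby'
Operation: replace 'y' with 'w'
Positions of 'y': 8
After replacement: cdngjttbw


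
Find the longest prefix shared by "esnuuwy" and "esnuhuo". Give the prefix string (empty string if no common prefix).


String 1: 'esnuuwy'
String 2: 'esnuhuo'
Compare position by position:
pos 0: 'e' vs 'e' match
pos 1: 's' vs 's' match
pos 2: 'n' vs 'n' match
pos 3: 'u' vs 'u' match
pos 4: 'u' vs 'h' differ -> stop
Longest common prefix: "esnu" (length 4)


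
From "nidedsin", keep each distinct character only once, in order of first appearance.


Input: 'nidedsin'
Operation: keep first occurrence of each character
Scan: s[0]='n' new -> keep; s[1]='i' new -> keep; s[2]='d' new -> keep; s[3]='e' new -> keep; s[4]='d' seen -> skip; s[5]='s' new -> keep; s[6]='i' seen -> skip; s[7]='n' seen -> skip
Result: nides


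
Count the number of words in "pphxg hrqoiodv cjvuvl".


Input string: 'pphxg hrqoiodv cjvuvl'
Operation: split by spaces
Words found: 'pphxg', 'hrqoiodv', 'cjvuvl'
Word count: 3


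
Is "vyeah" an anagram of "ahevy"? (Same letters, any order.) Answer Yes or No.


String 1: 'ahevy' -> sorted: 'aehvy'
String 2: 'vyeah' -> sorted: 'aehvy'
Compare sorted forms: 'aehvy' == 'aehvy'
Anagram: Yes


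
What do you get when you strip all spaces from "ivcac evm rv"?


Input string: 'ivcac evm rv'
Operation: remove all spaces
Words: 'ivcac', 'evm', 'rv'
Join without spaces: ivcacevmrv


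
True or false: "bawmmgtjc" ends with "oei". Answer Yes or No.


Input string: 'bawmmgtjc'
Suffix to check: 'oei'
Last 3 characters of input: 'tjc'
Match: False
Result: No


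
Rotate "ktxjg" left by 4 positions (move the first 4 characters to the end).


Input: 'ktxjg', shift = 4
Operation: split at index 4 and swap parts
Front part s[0:4] = 'ktxj'
Back part s[4:] = 'g'
Rotated = back + front = 'g' + 'ktxj'
Result: gktxj


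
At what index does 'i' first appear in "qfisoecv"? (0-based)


Input string: 'qfisoecv'
Target: 'i'
Scanning left to right: s[0]='q', s[1]='f', s[2]='i'
First match at index: 2


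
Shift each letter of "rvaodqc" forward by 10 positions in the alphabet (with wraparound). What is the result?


Input: 'rvaodqc', shift = 10
Operation: for each letter, (position + 10) mod 26
Mapping: 'r'(17+10=27, 27 mod 26=1)->'b', 'v'(21+10=31, 31 mod 26=5)->'f', 'a'(0+10=10)->'k', 'o'(14+10=24)->'y', 'd'(3+10=13)->'n', 'q'(16+10=26, 26 mod 26=0)->'a', 'c'(2+10=12)->'m'
Result: bfkynam


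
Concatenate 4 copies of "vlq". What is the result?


Input string: 'vlq'
Operation: repeat 4 times
Concatenation: 'vlq' + 'vlq' + 'vlq' + 'vlq'
Result: vlqvlqvlqvlq


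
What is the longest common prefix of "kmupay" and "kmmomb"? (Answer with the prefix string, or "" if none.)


String 1: 'kmupay'
String 2: 'kmmomb'
Compare position by position:
pos 0: 'k' vs 'k' match
pos 1: 'm' vs 'm' match
pos 2: 'u' vs 'm' differ -> stop
Longest common prefix: "km" (length 2)


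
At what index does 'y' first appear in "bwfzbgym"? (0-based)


Input string: 'bwfzbgym'
Target: 'y'
Scanning left to right: s[0]='b', s[1]='w', s[2]='f', s[3]='z', s[4]='b', s[5]='g', s[6]='y'
First match at index: 6


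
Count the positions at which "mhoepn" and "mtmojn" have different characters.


String 1: 'mhoepn'
String 2: 'mtmojn'
Compare each position: pos 0: 'm'=='m', pos 1: 'h'!='t', pos 2: 'o'!='m', pos 3: 'e'!='o', pos 4: 'p'!='j', pos 5: 'n'=='n'
Differing positions: 4
Hamming distance: 4


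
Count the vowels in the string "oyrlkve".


Input string: 'oyrlkve'
Operation: count vowels (a, e, i, o, u)
Scan: s[0]='o' (vowel), s[1]='y', s[2]='r', s[3]='l', s[4]='k', s[5]='v', s[6]='e' (vowel)
Vowels found: 2
Result: 2


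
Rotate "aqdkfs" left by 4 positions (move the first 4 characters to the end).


Input: 'aqdkfs', shift = 4
Operation: split at index 4 and swap parts
Front part s[0:4] = 'aqdk'
Back part s[4:] = 'fs'
Rotated = back + front = 'fs' + 'aqdk'
Result: fsaqdk


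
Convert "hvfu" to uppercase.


Input string: 'hvfu'
Operation: convert each letter to uppercase
Mapping: 'h'->'H', 'v'->'V', 'f'->'F', 'u'->'U'
Result: HVFU


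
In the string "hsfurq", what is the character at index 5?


Input string: 'hsfurq'
Operation: get character at index 5
Index mapping: s[0]='h', s[1]='s', s[2]='f', s[3]='u', s[4]='r', s[5]='q'
Result: 'q'


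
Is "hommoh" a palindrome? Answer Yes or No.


Input string: 'hommoh'
Reversed: 'hommoh'
Compare pairs: s[0]='h' vs s[5]='h' (match), s[1]='o' vs s[4]='o' (match), s[2]='m' vs s[3]='m' (match)
Palindrome: Yes


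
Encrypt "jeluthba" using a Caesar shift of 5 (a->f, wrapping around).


Input: 'jeluthba', shift = 5
Operation: for each letter, (position + 5) mod 26
Mapping: 'j'(9+5=14)->'o', 'e'(4+5=9)->'j', 'l'(11+5=16)->'q', 'u'(20+5=25)->'z', 't'(19+5=24)->'y', 'h'(7+5=12)->'m', 'b'(1+5=6)->'g', 'a'(0+5=5)->'f'
Result: ojqzymgf


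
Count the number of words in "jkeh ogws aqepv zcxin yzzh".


Input string: 'jkeh ogws aqepv zcxin yzzh'
Operation: split by spaces
Words found: 'jkeh', 'ogws', 'aqepv', 'zcxin', 'yzzh'
Word count: 5


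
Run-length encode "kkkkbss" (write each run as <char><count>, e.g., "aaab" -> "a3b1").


Input: 'kkkkbss'
Operation: identify consecutive runs
Runs: 'kkkk' -> k4, 'b' -> b1, 'ss' -> s2
Encoded: k4b1s2


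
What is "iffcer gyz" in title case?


Input string: 'iffcer gyz'
Operation: capitalize first letter of each word
Word transformations: 'iffcer'->'Iffcer', 'gyz'->'Gyz'
Result: Iffcer Gyz


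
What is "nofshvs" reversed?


Input string: 'nofshvs'
Operation: reverse character order
Original order: 'n' -> 'o' -> 'f' -> 's' -> 'h' -> 'v' -> 's'
Reversed order: 's' -> 'v' -> 'h' -> 's' -> 'f' -> 'o' -> 'n'
Result: svhsfon


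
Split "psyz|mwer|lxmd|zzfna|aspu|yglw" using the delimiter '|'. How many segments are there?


Input string: 'psyz|mwer|lxmd|zzfna|aspu|yglw'
Delimiter: '|'
Split result: 'psyz', 'mwer', 'lxmd', 'zzfna', 'aspu', 'yglw'
Number of parts: 6


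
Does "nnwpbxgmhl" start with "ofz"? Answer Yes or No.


Input string: 'nnwpbxgmhl'
Prefix to check: 'ofz'
First 3 characters of input: 'nnw'
Match: False
Result: No


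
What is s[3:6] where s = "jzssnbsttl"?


Input string: 'jzssnbsttl'
Operation: slice [3:6]
Extract characters: s[3]='s', s[4]='n', s[5]='b'
Result: snb
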